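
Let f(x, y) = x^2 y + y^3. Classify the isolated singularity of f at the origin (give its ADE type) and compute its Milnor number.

Type D_4, Milnor number mu = 4.

The Hessian of f at 0 has rank 0. Corank 2; j^3 = y*(x^2 + y^2) splits into three distinct lines over C (the quadratic factor has nonzero discriminant), so D_4.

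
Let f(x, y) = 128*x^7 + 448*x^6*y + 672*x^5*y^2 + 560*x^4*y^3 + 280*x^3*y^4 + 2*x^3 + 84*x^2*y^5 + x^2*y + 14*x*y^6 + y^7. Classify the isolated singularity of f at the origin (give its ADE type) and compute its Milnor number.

The Hessian of f at 0 has rank 0. Corank 2; j^3 = x^2*(2*x + y) has shape L^2 M (L != M), so D-series; mu = 8 gives D_8.

Type D8, Milnor number mu = 8.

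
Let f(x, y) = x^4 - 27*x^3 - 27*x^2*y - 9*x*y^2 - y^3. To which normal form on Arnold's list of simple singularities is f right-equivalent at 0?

The Hessian of f at 0 is [[0, 0], [0, 0]] with rank 0, so corank 2. A Groebner basis of the Jacobian ideal J(f) in C{x,y} is {y^4, x*y^2 + 2*y^3/9, x^2 + 2*x*y/3 + y^2/9}; counting standard monomials gives mu = 6. Corank 2; j^3 = -(3*x + y)^3 is a perfect cube, so E-series; the 4-jet and mu = 6 give E_6.

E_6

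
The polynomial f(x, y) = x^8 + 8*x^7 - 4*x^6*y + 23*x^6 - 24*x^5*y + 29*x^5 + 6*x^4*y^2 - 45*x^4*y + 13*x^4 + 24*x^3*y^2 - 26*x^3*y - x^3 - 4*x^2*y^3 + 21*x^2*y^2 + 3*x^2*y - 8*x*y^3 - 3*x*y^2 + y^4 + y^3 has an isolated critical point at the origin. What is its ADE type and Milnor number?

Type E_{6}, Milnor number mu = 6.

The Hessian of f at 0 is [[0, 0], [0, 0]] with rank 0, so corank 2. A Groebner basis of the Jacobian ideal J(f) in C{x,y} is {x^3 - 3*x^2/2 + 3*x*y - 3*y^2/2, x^2*y - 2*x^2 + 4*x*y - 2*y^2, -5*x^2/2 + x*y^2 + 5*x*y - 5*y^2/2, -3*x^2 + 6*x*y + y^3 - 3*y^2}; counting standard monomials gives mu = 6. Corank 2; j^3 = -(x - y)^3 is a perfect cube, so E-series; the 4-jet and mu = 6 give E_6.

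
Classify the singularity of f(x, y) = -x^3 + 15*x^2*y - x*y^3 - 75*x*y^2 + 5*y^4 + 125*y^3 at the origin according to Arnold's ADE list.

E_{7}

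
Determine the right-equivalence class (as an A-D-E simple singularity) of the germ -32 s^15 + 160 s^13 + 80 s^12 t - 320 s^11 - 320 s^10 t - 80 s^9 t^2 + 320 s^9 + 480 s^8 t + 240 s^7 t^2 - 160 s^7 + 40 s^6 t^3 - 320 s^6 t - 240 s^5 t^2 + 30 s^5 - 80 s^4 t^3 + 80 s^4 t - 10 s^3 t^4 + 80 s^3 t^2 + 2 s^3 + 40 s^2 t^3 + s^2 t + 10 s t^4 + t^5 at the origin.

D_{6}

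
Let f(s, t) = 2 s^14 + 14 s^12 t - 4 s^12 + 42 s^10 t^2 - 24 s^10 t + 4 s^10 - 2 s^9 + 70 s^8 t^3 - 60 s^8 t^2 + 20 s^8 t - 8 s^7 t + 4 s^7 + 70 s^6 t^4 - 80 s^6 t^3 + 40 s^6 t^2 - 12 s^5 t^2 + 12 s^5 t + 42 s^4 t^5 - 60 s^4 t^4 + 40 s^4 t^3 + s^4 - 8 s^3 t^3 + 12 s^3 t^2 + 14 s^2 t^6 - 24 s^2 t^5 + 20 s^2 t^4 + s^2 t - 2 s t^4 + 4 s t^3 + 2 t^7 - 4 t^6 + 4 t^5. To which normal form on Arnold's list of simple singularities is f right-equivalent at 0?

The Hessian of f at 0 is [[0, 0], [0, 0]] with rank 0, so corank 2. A Groebner basis of the Jacobian ideal J(f) in C{s,t} is {-9*s^2/10 + s*t^3 - 8*s*t^2/5 + 2*s*t/5 + 4*t^3/5, 8*s^2/35 + 32*s*t^2/35 - 3*s*t/35 + t^4 - 6*t^3/35, s^3 - 4*s^2/35 - 16*s*t^2/35 - 16*s*t/35 - 32*t^3/35, s^2*t + 62*s^2/35 + 108*s*t^2/35 - 32*s*t/35 - 64*t^3/35}; counting standard monomials gives mu = 8. Corank 2; j^3 = s^2*t has shape L^2 M (L != M), so D-series; mu = 8 gives D_8.

D_8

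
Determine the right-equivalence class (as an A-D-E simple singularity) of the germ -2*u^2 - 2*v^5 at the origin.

The Hessian of f at 0 is [[-4, 0], [0, 0]] with rank 1, so corank 1. A Groebner basis of the Jacobian ideal J(f) in C{u,v} is {v^4, u}; counting standard monomials gives mu = 4. Corank 1: A-series; mu = 4 gives A_4.

A4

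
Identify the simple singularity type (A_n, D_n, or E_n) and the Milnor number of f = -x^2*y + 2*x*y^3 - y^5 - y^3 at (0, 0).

The Hessian of f at 0 has rank 0. Corank 2; j^3 = -y*(x^2 + y^2) splits into three distinct lines over C (the quadratic factor has nonzero discriminant), so D_4.

Type D4, Milnor number mu = 4.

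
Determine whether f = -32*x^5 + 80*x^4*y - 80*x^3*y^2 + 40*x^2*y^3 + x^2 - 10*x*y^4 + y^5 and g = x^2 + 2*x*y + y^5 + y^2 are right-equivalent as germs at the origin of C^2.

Yes.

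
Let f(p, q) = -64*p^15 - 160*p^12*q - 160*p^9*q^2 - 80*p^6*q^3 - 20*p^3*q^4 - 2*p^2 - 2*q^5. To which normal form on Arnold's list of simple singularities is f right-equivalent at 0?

A_{4}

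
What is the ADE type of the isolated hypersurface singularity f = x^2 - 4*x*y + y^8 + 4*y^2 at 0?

A7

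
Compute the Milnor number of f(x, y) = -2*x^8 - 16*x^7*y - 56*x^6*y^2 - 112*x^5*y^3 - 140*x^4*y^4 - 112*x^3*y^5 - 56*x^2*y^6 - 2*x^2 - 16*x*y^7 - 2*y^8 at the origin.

7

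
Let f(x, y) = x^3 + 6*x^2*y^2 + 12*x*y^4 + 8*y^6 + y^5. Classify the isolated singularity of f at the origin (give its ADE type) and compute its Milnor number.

Type E8, Milnor number mu = 8.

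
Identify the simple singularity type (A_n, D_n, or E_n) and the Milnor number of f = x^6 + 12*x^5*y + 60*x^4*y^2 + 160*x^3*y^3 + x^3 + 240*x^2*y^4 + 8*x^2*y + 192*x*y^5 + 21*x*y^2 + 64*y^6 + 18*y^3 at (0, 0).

The Hessian of f at 0 is [[0, 0], [0, 0]] with rank 0, so corank 2. A Groebner basis of the Jacobian ideal J(f) in C{x,y} is {-x*y/6 + y^5 - y^2/2, x*y^2 + 3*y^3, x^2 + 5*x*y + 6*y^2}; counting standard monomials gives mu = 7. Corank 2; j^3 = (x + 2*y)*(x + 3*y)^2 has shape L^2 M (L != M), so D-series; mu = 7 gives D_7.

Type D_{7}, Milnor number mu = 7.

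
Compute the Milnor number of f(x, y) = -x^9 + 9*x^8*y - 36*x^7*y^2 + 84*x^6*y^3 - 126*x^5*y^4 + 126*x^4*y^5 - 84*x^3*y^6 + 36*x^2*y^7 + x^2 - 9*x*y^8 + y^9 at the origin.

8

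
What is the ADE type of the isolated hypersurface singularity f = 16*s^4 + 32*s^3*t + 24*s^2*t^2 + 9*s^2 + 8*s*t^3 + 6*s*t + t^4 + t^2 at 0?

The Hessian of f at 0 has rank 1. Corank 1: A-series; mu = 3 gives A_3.

A3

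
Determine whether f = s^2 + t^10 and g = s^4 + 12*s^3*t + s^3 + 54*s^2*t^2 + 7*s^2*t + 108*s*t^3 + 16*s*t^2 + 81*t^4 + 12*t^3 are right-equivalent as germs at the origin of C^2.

The Hessian of f at 0 has rank 1. Corank 1: A-series; mu = 9 gives A_9. The Hessian of g at 0 has rank 0. Corank 2; j^3 = (s + 2*t)^2*(s + 3*t) has shape L^2 M (L != M), so D-series; mu = 5 gives D_5. f is A_9 but g is D_5, hence not right-equivalent.

No.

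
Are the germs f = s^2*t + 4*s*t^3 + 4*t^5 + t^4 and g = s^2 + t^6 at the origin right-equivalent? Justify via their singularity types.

The Hessian of f at 0 has rank 0. Corank 2; j^3 = s^2*t has shape L^2 M (L != M), so D-series; mu = 5 gives D_5. The Hessian of g at 0 has rank 1. Corank 1: A-series; mu = 5 gives A_5. f is D_5 but g is A_5, hence not right-equivalent.

No.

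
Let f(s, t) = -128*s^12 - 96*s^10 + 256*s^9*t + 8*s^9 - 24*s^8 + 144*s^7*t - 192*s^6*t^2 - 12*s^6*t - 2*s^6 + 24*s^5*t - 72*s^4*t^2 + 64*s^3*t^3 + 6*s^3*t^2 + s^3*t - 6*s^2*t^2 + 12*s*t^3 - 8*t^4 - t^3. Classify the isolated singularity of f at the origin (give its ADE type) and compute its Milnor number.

The Hessian of f at 0 has rank 0. Corank 2; j^3 = -t^3 is a perfect cube, so E-series; the 4-jet and mu = 7 give E_7.

Type E_7, Milnor number mu = 7.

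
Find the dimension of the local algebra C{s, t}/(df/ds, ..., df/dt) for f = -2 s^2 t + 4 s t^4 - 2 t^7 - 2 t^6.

7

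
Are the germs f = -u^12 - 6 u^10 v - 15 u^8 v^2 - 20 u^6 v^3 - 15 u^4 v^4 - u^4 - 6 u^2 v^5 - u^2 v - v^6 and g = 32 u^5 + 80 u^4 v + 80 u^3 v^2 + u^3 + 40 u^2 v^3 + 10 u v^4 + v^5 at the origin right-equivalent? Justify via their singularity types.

No.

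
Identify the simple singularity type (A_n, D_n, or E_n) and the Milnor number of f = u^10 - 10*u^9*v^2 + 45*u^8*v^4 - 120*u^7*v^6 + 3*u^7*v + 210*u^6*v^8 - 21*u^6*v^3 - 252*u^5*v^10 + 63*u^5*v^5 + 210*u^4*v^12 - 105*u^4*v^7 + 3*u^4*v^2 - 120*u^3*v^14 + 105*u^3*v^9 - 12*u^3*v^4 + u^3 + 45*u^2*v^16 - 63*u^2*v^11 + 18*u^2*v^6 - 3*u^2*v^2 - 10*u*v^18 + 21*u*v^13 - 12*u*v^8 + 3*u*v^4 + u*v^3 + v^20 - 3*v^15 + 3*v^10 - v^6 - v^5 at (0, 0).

The Hessian of f at 0 has rank 0. Corank 2; j^3 = u^3 is a perfect cube, so E-series; the 4-jet and mu = 7 give E_7.

Type E_{7}, Milnor number mu = 7.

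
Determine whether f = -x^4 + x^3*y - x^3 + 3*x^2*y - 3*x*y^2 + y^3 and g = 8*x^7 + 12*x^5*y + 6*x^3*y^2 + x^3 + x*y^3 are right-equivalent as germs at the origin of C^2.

The Hessian of f at 0 has rank 0. Corank 2; j^3 = -(x - y)^3 is a perfect cube, so E-series; the 4-jet and mu = 7 give E_7. The Hessian of g at 0 has rank 0. Corank 2; j^3 = x^3 is a perfect cube, so E-series; the 4-jet and mu = 7 give E_7. Both have type E_7, hence right-equivalent.

Yes.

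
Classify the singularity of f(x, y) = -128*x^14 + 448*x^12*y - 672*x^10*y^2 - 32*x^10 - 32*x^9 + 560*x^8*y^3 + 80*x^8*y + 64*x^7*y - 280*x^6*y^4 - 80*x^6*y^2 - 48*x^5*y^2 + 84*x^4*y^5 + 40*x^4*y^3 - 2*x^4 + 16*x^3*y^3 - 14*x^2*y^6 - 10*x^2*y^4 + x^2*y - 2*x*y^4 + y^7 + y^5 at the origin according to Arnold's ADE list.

The Hessian of f at 0 has rank 0. Corank 2; j^3 = x^2*y has shape L^2 M (L != M), so D-series; mu = 6 gives D_6.

D6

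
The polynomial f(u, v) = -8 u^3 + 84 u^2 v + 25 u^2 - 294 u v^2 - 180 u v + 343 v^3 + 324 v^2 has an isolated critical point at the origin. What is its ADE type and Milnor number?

The Hessian of f at 0 has rank 1. Corank 1: A-series; mu = 2 gives A_2.

Type A_2, Milnor number mu = 2.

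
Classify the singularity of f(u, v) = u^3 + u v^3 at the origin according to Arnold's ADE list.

The Hessian of f at 0 has rank 0. Corank 2; j^3 = u^3 is a perfect cube, so E-series; the 4-jet and mu = 7 give E_7.

E_{7}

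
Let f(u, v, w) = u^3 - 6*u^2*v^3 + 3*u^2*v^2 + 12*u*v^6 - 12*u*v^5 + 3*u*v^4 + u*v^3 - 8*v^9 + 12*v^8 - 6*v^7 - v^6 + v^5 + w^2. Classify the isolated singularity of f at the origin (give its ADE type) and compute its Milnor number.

Type E_7, Milnor number mu = 7.

The Hessian of f at 0 has rank 1. Corank 2; j^3 = u^3 is a perfect cube, so E-series; the 4-jet and mu = 7 give E_7.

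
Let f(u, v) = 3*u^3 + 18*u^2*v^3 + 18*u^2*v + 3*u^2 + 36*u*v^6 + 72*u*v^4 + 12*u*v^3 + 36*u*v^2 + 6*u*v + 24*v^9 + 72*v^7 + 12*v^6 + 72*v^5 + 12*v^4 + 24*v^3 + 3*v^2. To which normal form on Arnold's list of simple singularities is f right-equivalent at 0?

A_2

The Hessian of f at 0 is [[6, 6], [6, 6]] with rank 1, so corank 1. A Groebner basis of the Jacobian ideal J(f) in C{u,v} is {v^2, u + v}; counting standard monomials gives mu = 2. Corank 1: A-series; mu = 2 gives A_2.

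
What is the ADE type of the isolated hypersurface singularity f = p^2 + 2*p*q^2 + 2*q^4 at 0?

A3

The Hessian of f at 0 has rank 1. Corank 1: A-series; mu = 3 gives A_3.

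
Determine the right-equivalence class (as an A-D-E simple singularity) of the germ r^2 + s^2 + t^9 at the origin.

The Hessian of f at 0 has rank 2. Corank 1: A-series; mu = 8 gives A_8.

A_{8}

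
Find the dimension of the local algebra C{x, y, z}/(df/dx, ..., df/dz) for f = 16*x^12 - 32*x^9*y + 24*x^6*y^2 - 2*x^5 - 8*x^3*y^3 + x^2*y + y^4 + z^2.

5

The Hessian of f at 0 is [[0, 0, 0], [0, 0, 0], [0, 0, 2]] with rank 1, so corank 2. A Groebner basis of the Jacobian ideal J(f) in C{x,y,z} is {x^3, x^2/4 + y^3, x*y, z}; counting standard monomials gives mu = 5. Corank 2; j^3 = x^2*y has shape L^2 M (L != M), so D-series; mu = 5 gives D_5.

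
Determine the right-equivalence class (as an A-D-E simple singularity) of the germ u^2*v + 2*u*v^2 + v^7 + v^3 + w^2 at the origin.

The Hessian of f at 0 is [[0, 0, 0], [0, 0, 0], [0, 0, 2]] with rank 1, so corank 2. A Groebner basis of the Jacobian ideal J(f) in C{u,v,w} is {u^2/7 + v^6 - v^2/7, u^3 + v^3, u*v + v^2, w}; counting standard monomials gives mu = 8. Corank 2; j^3 = v*(u + v)^2 has shape L^2 M (L != M), so D-series; mu = 8 gives D_8.

D_8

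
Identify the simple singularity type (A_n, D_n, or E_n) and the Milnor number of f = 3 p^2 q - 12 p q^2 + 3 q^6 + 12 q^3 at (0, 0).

Type D_7, Milnor number mu = 7.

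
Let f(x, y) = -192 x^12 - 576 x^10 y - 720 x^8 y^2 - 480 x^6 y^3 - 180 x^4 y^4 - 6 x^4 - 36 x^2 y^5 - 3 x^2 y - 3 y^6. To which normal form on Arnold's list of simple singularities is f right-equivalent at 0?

The Hessian of f at 0 has rank 0. Corank 2; j^3 = -3*x^2*y has shape L^2 M (L != M), so D-series; mu = 7 gives D_7.

D7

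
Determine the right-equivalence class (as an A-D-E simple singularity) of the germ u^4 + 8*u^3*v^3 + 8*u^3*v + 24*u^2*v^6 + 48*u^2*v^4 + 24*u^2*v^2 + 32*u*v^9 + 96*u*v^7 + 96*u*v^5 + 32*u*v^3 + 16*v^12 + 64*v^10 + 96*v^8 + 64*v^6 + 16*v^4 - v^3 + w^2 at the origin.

E_{6}

The Hessian of f at 0 is [[0, 0, 0], [0, 0, 0], [0, 0, 2]] with rank 1, so corank 2. A Groebner basis of the Jacobian ideal J(f) in C{u,v,w} is {u^3 + 6*u^2*v, v^2, w}; counting standard monomials gives mu = 6. Corank 2; j^3 = -v^3 is a perfect cube, so E-series; the 4-jet and mu = 6 give E_6.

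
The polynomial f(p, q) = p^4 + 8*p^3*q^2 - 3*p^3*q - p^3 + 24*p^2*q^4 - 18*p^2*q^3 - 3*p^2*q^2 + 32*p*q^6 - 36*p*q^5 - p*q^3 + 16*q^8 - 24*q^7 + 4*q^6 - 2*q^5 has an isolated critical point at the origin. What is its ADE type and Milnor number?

The Hessian of f at 0 has rank 0. Corank 2; j^3 = -p^3 is a perfect cube, so E-series; the 4-jet and mu = 7 give E_7.

Type E_{7}, Milnor number mu = 7.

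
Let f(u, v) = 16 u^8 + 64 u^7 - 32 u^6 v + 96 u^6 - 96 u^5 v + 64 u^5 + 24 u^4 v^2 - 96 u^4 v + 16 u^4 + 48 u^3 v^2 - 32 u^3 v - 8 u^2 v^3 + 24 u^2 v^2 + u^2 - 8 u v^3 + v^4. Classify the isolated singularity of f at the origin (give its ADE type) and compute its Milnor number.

Type A3, Milnor number mu = 3.

The Hessian of f at 0 is [[2, 0], [0, 0]] with rank 1, so corank 1. A Groebner basis of the Jacobian ideal J(f) in C{u,v} is {v^3, u}; counting standard monomials gives mu = 3. Corank 1: A-series; mu = 3 gives A_3.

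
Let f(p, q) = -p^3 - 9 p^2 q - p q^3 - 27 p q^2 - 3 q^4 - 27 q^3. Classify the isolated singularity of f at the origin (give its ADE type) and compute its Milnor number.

Type E_{7}, Milnor number mu = 7.

The Hessian of f at 0 has rank 0. Corank 2; j^3 = -(p + 3*q)^3 is a perfect cube, so E-series; the 4-jet and mu = 7 give E_7.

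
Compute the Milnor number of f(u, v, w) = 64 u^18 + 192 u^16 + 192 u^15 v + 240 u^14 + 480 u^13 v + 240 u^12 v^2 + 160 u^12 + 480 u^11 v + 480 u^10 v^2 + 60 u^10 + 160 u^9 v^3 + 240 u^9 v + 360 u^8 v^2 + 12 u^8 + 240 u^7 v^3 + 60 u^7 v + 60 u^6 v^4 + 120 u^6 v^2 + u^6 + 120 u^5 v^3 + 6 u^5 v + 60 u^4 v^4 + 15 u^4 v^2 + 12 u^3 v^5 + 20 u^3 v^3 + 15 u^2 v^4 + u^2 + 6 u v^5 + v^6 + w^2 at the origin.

5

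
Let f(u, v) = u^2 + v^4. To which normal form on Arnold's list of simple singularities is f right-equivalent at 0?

A_3

The Hessian of f at 0 has rank 1. Corank 1: A-series; mu = 3 gives A_3.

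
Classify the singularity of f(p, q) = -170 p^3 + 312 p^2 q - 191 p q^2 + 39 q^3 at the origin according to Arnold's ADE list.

The Hessian of f at 0 has rank 0. Corank 2; j^3 = -(5*p - 3*q)*(34*p^2 - 42*p*q + 13*q^2) splits into three distinct lines over C (the quadratic factor has nonzero discriminant), so D_4.

D_{4}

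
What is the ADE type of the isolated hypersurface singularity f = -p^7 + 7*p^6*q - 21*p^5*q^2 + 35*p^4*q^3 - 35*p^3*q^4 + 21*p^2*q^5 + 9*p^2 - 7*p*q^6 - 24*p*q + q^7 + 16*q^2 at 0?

A_6

The Hessian of f at 0 has rank 1. Corank 1: A-series; mu = 6 gives A_6.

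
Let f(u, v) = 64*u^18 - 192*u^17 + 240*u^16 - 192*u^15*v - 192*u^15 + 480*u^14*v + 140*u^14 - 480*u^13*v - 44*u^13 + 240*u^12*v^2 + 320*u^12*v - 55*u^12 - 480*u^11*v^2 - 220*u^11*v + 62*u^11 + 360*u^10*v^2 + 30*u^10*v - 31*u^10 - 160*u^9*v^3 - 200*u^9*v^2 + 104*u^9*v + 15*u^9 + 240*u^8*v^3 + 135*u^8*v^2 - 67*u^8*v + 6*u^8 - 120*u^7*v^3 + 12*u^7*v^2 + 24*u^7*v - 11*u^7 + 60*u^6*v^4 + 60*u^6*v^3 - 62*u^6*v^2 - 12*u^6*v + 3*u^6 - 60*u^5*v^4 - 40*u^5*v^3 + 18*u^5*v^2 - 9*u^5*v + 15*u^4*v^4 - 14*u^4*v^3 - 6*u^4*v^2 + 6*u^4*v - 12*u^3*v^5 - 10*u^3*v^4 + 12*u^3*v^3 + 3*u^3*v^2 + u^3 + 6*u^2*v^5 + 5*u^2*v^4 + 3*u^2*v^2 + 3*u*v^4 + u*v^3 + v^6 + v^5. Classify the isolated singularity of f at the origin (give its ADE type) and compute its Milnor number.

The Hessian of f at 0 has rank 0. Corank 2; j^3 = u^3 is a perfect cube, so E-series; the 4-jet and mu = 7 give E_7.

Type E_7, Milnor number mu = 7.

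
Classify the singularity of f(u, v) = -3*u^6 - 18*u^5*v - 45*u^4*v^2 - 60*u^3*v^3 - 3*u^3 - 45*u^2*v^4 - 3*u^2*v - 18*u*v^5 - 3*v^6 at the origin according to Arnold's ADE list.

The Hessian of f at 0 is [[0, 0], [0, 0]] with rank 0, so corank 2. A Groebner basis of the Jacobian ideal J(f) in C{u,v} is {-u*v/6 + v^5, u*v^2, u^2 + u*v}; counting standard monomials gives mu = 7. Corank 2; j^3 = -3*u^2*(u + v) has shape L^2 M (L != M), so D-series; mu = 7 gives D_7.

D_{7}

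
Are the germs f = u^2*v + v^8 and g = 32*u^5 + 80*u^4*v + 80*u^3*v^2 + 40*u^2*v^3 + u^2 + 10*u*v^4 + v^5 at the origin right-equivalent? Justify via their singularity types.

The Hessian of f at 0 has rank 0. Corank 2; j^3 = u^2*v has shape L^2 M (L != M), so D-series; mu = 9 gives D_9. The Hessian of g at 0 has rank 1. Corank 1: A-series; mu = 4 gives A_4. f is D_9 but g is A_4, hence not right-equivalent.

No.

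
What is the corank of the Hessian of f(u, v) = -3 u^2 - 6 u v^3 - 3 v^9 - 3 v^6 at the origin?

The Hessian at 0 is [[-6, 0], [0, 0]] of rank 1; hence corank 1.

1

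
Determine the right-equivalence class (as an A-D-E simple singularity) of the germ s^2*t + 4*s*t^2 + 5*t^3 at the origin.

D4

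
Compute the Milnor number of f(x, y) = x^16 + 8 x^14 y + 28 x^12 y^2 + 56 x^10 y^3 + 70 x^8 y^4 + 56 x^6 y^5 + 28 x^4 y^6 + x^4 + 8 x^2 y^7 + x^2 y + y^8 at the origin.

The Hessian of f at 0 is [[0, 0], [0, 0]] with rank 0, so corank 2. A Groebner basis of the Jacobian ideal J(f) in C{x,y} is {x^2/8 + y^7, x^3, x*y}; counting standard monomials gives mu = 9. Corank 2; j^3 = x^2*y has shape L^2 M (L != M), so D-series; mu = 9 gives D_9.

9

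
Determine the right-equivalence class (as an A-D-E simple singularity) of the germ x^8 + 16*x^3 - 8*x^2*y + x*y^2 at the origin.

D_9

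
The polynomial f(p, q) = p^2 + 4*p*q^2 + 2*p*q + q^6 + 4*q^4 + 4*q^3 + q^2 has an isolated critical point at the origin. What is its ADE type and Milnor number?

The Hessian of f at 0 is [[2, 2], [2, 2]] with rank 1, so corank 1. A Groebner basis of the Jacobian ideal J(f) in C{p,q} is {p^3 + 3*p^2/2 + 5*p*q/2 - p/2 - q/2, p^2*q - p^2 - 3*p*q/2 + p/4 + q/4, p/2 + q^2 + q/2}; counting standard monomials gives mu = 5. Corank 1: A-series; mu = 5 gives A_5.

Type A5, Milnor number mu = 5.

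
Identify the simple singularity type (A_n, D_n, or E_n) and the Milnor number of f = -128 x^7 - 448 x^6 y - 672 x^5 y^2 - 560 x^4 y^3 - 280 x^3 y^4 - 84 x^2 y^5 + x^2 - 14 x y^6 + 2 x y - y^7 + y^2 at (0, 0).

Type A6, Milnor number mu = 6.

The Hessian of f at 0 has rank 1. Corank 1: A-series; mu = 6 gives A_6.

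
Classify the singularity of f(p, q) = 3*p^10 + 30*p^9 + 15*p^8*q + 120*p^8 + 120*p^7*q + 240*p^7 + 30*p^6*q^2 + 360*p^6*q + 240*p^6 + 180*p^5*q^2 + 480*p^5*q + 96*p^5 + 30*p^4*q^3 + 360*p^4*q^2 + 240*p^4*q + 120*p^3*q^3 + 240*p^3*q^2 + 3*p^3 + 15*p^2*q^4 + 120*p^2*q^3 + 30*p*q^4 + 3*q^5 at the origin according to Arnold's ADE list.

E8

The Hessian of f at 0 has rank 0. Corank 2; j^3 = 3*p^3 is a perfect cube, so E-series; the 5-jet and mu = 8 give E_8.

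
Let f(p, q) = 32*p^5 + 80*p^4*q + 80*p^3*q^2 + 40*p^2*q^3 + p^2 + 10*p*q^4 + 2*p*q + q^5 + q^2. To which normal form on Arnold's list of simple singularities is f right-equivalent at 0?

The Hessian of f at 0 is [[2, 2], [2, 2]] with rank 1, so corank 1. A Groebner basis of the Jacobian ideal J(f) in C{p,q} is {q^4, p + q}; counting standard monomials gives mu = 4. Corank 1: A-series; mu = 4 gives A_4.

A4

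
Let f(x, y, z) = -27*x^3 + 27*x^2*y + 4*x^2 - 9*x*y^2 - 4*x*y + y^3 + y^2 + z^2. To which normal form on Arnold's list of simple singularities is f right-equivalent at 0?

The Hessian of f at 0 is [[8, -4, 0], [-4, 2, 0], [0, 0, 2]] with rank 2, so corank 1. A Groebner basis of the Jacobian ideal J(f) in C{x,y,z} is {y^2, x - y/2, z}; counting standard monomials gives mu = 2. Corank 1: A-series; mu = 2 gives A_2.

A_2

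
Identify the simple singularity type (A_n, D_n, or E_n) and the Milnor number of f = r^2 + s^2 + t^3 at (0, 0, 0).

The Hessian of f at 0 is [[2, 0, 0], [0, 0, 0], [0, 0, 2]] with rank 2, so corank 1. A Groebner basis of the Jacobian ideal J(f) in C{s,t,r} is {t^2, s, r}; counting standard monomials gives mu = 2. Corank 1: A-series; mu = 2 gives A_2.

Type A_{2}, Milnor number mu = 2.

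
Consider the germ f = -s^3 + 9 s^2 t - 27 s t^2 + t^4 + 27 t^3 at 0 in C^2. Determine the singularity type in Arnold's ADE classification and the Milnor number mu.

Type E_{6}, Milnor number mu = 6.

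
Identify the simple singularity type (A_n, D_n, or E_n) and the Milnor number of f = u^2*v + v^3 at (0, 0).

Type D4, Milnor number mu = 4.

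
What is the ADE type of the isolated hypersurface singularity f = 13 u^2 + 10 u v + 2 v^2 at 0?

A_1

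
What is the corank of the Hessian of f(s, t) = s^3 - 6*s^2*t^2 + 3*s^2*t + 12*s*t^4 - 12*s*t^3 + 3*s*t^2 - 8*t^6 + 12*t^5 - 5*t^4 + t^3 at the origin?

2

Hessian at 0 has rank 0.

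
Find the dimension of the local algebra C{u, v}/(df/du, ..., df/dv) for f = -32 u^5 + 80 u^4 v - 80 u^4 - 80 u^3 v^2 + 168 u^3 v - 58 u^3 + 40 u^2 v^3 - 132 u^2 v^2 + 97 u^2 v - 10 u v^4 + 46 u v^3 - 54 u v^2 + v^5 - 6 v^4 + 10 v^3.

4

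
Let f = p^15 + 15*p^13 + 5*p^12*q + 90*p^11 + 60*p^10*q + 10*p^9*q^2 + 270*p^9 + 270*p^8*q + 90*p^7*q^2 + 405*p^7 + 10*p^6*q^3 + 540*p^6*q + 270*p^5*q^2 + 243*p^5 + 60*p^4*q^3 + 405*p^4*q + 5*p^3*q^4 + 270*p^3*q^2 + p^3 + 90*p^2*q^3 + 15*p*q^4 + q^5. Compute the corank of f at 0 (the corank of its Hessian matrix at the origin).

2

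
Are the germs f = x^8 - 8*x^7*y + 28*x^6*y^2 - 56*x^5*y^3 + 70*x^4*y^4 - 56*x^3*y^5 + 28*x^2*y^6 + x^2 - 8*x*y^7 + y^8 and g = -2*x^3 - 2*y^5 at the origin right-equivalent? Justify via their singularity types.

No.

The Hessian of f at 0 has rank 1. Corank 1: A-series; mu = 7 gives A_7. The Hessian of g at 0 has rank 0. Corank 2; j^3 = -2*x^3 is a perfect cube, so E-series; the 5-jet and mu = 8 give E_8. f is A_7 but g is E_8, hence not right-equivalent.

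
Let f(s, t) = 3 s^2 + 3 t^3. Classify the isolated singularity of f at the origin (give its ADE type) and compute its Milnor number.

Type A_{2}, Milnor number mu = 2.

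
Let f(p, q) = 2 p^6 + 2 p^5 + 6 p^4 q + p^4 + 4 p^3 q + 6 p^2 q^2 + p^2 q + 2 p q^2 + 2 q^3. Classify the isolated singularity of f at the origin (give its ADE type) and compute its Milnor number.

The Hessian of f at 0 is [[0, 0], [0, 0]] with rank 0, so corank 2. A Groebner basis of the Jacobian ideal J(f) in C{p,q} is {q^3, p^2 + 2*q^2, p*q + q^2}; counting standard monomials gives mu = 4. Corank 2; j^3 = q*(p^2 + 2*p*q + 2*q^2) splits into three distinct lines over C (the quadratic factor has nonzero discriminant), so D_4.

Type D_4, Milnor number mu = 4.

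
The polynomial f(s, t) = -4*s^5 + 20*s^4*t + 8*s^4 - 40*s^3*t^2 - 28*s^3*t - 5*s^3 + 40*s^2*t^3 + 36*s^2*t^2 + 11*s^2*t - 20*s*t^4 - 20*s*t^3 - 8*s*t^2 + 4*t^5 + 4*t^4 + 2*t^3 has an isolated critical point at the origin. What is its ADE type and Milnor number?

The Hessian of f at 0 is [[0, 0], [0, 0]] with rank 0, so corank 2. A Groebner basis of the Jacobian ideal J(f) in C{s,t} is {t^3, s^2 + 2*t^2, s*t + t^2}; counting standard monomials gives mu = 4. Corank 2; j^3 = -(s - t)*(5*s^2 - 6*s*t + 2*t^2) splits into three distinct lines over C (the quadratic factor has nonzero discriminant), so D_4.

Type D_{4}, Milnor number mu = 4.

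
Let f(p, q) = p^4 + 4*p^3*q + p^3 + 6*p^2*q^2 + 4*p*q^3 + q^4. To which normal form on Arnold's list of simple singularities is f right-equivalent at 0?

The Hessian of f at 0 has rank 0. Corank 2; j^3 = p^3 is a perfect cube, so E-series; the 4-jet and mu = 6 give E_6.

E_6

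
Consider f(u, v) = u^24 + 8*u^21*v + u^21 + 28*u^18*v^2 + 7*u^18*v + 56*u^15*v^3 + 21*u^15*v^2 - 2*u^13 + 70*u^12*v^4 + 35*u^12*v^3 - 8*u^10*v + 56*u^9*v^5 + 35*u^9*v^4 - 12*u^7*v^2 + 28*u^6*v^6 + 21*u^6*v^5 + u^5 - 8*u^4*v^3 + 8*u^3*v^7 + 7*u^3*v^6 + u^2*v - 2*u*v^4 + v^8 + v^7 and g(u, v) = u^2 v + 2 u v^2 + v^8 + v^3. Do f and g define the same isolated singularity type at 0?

Yes.

The Hessian of f at 0 has rank 0. Corank 2; j^3 = u^2*v has shape L^2 M (L != M), so D-series; mu = 9 gives D_9. The Hessian of g at 0 has rank 0. Corank 2; j^3 = v*(u + v)^2 has shape L^2 M (L != M), so D-series; mu = 9 gives D_9. Both have type D_9, hence right-equivalent.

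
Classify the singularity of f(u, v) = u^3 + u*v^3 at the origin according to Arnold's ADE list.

The Hessian of f at 0 has rank 0. Corank 2; j^3 = u^3 is a perfect cube, so E-series; the 4-jet and mu = 7 give E_7.

E_{7}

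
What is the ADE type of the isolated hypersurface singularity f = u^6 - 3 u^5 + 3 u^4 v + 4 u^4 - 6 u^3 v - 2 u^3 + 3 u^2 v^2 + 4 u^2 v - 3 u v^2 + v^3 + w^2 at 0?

D_4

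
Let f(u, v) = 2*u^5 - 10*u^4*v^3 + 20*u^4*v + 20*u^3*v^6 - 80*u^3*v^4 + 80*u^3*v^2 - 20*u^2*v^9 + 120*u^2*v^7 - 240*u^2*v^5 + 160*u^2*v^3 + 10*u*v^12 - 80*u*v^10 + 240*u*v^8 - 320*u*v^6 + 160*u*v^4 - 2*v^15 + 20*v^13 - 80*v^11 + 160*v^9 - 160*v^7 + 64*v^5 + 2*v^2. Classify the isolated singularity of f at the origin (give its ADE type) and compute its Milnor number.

The Hessian of f at 0 has rank 1. Corank 1: A-series; mu = 4 gives A_4.

Type A_{4}, Milnor number mu = 4.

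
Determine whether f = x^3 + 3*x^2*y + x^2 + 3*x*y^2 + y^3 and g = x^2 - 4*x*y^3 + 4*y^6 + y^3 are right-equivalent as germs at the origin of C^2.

Yes.

The Hessian of f at 0 is [[2, 0], [0, 0]] with rank 1, so corank 1. A Groebner basis of the Jacobian ideal J(f) in C{x,y} is {y^2, x}; counting standard monomials gives mu = 2. Corank 1: A-series; mu = 2 gives A_2. The Hessian of g at 0 is [[2, 0], [0, 0]] with rank 1, so corank 1. A Groebner basis of the Jacobian ideal J(g) in C{x,y} is {y^2, x}; counting standard monomials gives mu = 2. Corank 1: A-series; mu = 2 gives A_2. Both have type A_2, hence right-equivalent.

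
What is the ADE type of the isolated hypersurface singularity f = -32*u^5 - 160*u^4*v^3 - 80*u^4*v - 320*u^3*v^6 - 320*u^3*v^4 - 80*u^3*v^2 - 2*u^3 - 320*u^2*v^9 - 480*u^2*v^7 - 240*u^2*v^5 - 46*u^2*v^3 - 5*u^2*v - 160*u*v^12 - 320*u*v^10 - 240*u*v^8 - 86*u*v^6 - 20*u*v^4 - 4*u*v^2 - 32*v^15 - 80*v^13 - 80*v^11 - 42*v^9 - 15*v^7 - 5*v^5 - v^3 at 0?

D6

The Hessian of f at 0 has rank 0. Corank 2; j^3 = -(u + v)^2*(2*u + v) has shape L^2 M (L != M), so D-series; mu = 6 gives D_6.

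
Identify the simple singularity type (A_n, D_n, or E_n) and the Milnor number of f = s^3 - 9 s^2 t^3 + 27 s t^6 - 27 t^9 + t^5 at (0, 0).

The Hessian of f at 0 has rank 0. Corank 2; j^3 = s^3 is a perfect cube, so E-series; the 5-jet and mu = 8 give E_8.

Type E8, Milnor number mu = 8.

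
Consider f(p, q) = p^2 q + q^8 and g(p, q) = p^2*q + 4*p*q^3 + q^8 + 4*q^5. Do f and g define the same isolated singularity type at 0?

Yes.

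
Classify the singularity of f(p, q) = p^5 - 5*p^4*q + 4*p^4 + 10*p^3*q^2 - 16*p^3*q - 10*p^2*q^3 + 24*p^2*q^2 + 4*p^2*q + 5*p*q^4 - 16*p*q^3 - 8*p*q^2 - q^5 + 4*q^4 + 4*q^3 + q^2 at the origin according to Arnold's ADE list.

A_{4}

The Hessian of f at 0 is [[0, 0], [0, 2]] with rank 1, so corank 1. A Groebner basis of the Jacobian ideal J(f) in C{p,q} is {p^2 - 2*p*q + q/2, q^2}; counting standard monomials gives mu = 4. Corank 1: A-series; mu = 4 gives A_4.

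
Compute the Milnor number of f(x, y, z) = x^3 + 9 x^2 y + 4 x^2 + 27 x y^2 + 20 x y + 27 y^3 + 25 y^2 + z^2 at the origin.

The Hessian of f at 0 is [[8, 20, 0], [20, 50, 0], [0, 0, 2]] with rank 2, so corank 1. A Groebner basis of the Jacobian ideal J(f) in C{x,y,z} is {y^2, x + 5*y/2, z}; counting standard monomials gives mu = 2. Corank 1: A-series; mu = 2 gives A_2.

2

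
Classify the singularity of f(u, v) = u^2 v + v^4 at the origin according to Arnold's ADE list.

D5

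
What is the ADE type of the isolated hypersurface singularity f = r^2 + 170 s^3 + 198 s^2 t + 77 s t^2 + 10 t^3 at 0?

D_{4}

The Hessian of f at 0 is [[0, 0, 0], [0, 0, 0], [0, 0, 2]] with rank 1, so corank 2. A Groebner basis of the Jacobian ideal J(f) in C{s,t,r} is {t^3, s^2 - t^2/6, s*t + 9*t^2/22, r}; counting standard monomials gives mu = 4. Corank 2; j^3 = (5*s + 2*t)*(34*s^2 + 26*s*t + 5*t^2) splits into three distinct lines over C (the quadratic factor has nonzero discriminant), so D_4.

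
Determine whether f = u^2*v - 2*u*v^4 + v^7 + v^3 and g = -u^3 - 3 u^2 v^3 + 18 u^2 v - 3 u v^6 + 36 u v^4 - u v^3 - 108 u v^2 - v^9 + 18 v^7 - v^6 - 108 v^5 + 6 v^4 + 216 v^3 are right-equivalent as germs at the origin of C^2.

The Hessian of f at 0 has rank 0. Corank 2; j^3 = v*(u^2 + v^2) splits into three distinct lines over C (the quadratic factor has nonzero discriminant), so D_4. The Hessian of g at 0 has rank 0. Corank 2; j^3 = -(u - 6*v)^3 is a perfect cube, so E-series; the 4-jet and mu = 7 give E_7. f is D_4 but g is E_7, hence not right-equivalent.

No.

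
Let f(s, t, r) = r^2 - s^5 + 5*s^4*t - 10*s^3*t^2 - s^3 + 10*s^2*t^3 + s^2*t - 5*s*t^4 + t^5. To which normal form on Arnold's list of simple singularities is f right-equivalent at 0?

D_6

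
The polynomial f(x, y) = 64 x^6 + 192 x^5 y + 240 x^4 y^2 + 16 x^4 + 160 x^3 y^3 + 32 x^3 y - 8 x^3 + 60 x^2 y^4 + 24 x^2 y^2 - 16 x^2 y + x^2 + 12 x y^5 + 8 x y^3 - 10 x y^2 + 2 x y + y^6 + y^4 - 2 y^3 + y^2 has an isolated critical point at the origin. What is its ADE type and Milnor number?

The Hessian of f at 0 is [[2, 2], [2, 2]] with rank 1, so corank 1. A Groebner basis of the Jacobian ideal J(f) in C{x,y} is {x*y^2 + 4*x*y + 3*x/4 + 13*y^2/4 + 3*y/4, -5*x*y - x + y^3 - 4*y^2 - y, x^2 + x*y - x/4 + y^2/4 - y/4}; counting standard monomials gives mu = 5. Corank 1: A-series; mu = 5 gives A_5.

Type A_{5}, Milnor number mu = 5.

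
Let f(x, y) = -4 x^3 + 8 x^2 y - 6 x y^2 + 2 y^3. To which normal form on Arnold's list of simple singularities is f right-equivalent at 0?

The Hessian of f at 0 has rank 0. Corank 2; j^3 = -2*(x - y)*(2*x^2 - 2*x*y + y^2) splits into three distinct lines over C (the quadratic factor has nonzero discriminant), so D_4.

D4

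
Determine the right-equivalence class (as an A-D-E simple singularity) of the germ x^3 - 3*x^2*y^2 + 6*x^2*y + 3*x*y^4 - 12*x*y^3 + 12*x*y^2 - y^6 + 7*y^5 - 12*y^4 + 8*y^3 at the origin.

E_8

The Hessian of f at 0 has rank 0. Corank 2; j^3 = (x + 2*y)^3 is a perfect cube, so E-series; the 5-jet and mu = 8 give E_8.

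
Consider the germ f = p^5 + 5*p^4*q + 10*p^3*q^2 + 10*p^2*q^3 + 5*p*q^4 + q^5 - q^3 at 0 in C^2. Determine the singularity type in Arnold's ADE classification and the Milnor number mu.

The Hessian of f at 0 has rank 0. Corank 2; j^3 = -q^3 is a perfect cube, so E-series; the 5-jet and mu = 8 give E_8.

Type E8, Milnor number mu = 8.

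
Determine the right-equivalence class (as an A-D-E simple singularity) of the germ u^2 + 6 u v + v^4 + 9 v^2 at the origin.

A_3

The Hessian of f at 0 has rank 1. Corank 1: A-series; mu = 3 gives A_3.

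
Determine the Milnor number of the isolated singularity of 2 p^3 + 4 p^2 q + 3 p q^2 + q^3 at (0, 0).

The Hessian of f at 0 has rank 0. Corank 2; j^3 = (p + q)*(2*p^2 + 2*p*q + q^2) splits into three distinct lines over C (the quadratic factor has nonzero discriminant), so D_4.

4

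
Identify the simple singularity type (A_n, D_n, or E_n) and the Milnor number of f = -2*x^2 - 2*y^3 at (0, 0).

Type A_2, Milnor number mu = 2.

The Hessian of f at 0 is [[-4, 0], [0, 0]] with rank 1, so corank 1. A Groebner basis of the Jacobian ideal J(f) in C{x,y} is {y^2, x}; counting standard monomials gives mu = 2. Corank 1: A-series; mu = 2 gives A_2.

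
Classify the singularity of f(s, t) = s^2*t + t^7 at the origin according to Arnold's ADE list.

D_8

The Hessian of f at 0 is [[0, 0], [0, 0]] with rank 0, so corank 2. A Groebner basis of the Jacobian ideal J(f) in C{s,t} is {s^2/7 + t^6, s^3, s*t}; counting standard monomials gives mu = 8. Corank 2; j^3 = s^2*t has shape L^2 M (L != M), so D-series; mu = 8 gives D_8.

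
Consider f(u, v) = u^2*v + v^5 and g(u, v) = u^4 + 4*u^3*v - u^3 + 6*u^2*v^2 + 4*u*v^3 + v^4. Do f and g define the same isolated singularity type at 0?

The Hessian of f at 0 is [[0, 0], [0, 0]] with rank 0, so corank 2. A Groebner basis of the Jacobian ideal J(f) in C{u,v} is {u^2/5 + v^4, u^3, u*v}; counting standard monomials gives mu = 6. Corank 2; j^3 = u^2*v has shape L^2 M (L != M), so D-series; mu = 6 gives D_6. The Hessian of g at 0 is [[0, 0], [0, 0]] with rank 0, so corank 2. A Groebner basis of the Jacobian ideal J(g) in C{u,v} is {v^4, u*v^2 + v^3/3, u^2}; counting standard monomials gives mu = 6. Corank 2; j^3 = -u^3 is a perfect cube, so E-series; the 4-jet and mu = 6 give E_6. f is D_6 but g is E_6, hence not right-equivalent.

No.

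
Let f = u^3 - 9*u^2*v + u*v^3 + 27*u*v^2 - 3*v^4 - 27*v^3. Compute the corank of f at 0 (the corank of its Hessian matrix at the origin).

2

The Hessian at 0 is [[0, 0], [0, 0]] of rank 0; hence corank 2.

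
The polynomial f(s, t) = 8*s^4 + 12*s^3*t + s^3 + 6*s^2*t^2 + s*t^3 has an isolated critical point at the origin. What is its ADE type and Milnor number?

The Hessian of f at 0 has rank 0. Corank 2; j^3 = s^3 is a perfect cube, so E-series; the 4-jet and mu = 7 give E_7.

Type E_{7}, Milnor number mu = 7.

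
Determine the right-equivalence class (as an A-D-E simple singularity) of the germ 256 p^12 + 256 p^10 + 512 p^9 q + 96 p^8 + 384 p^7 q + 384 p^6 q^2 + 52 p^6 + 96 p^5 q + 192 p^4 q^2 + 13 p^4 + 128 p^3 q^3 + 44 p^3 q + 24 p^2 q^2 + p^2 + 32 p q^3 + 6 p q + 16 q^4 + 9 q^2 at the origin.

A_3

The Hessian of f at 0 is [[2, 6], [6, 18]] with rank 1, so corank 1. A Groebner basis of the Jacobian ideal J(f) in C{p,q} is {q^3, p + 3*q}; counting standard monomials gives mu = 3. Corank 1: A-series; mu = 3 gives A_3.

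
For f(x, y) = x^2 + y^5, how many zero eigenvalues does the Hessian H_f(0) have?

1

The Hessian at 0 is [[2, 0], [0, 0]] of rank 1; hence corank 1.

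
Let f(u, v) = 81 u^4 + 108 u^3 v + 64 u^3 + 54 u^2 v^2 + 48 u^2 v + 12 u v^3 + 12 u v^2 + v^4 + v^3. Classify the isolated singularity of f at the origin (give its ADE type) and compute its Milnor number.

Type E6, Milnor number mu = 6.

The Hessian of f at 0 is [[0, 0], [0, 0]] with rank 0, so corank 2. A Groebner basis of the Jacobian ideal J(f) in C{u,v} is {v^4, u*v^2 + 5*v^3/18, u^2 + u*v/2 + v^2/16}; counting standard monomials gives mu = 6. Corank 2; j^3 = (4*u + v)^3 is a perfect cube, so E-series; the 4-jet and mu = 6 give E_6.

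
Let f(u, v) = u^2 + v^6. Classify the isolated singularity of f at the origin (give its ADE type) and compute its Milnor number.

The Hessian of f at 0 has rank 1. Corank 1: A-series; mu = 5 gives A_5.

Type A_{5}, Milnor number mu = 5.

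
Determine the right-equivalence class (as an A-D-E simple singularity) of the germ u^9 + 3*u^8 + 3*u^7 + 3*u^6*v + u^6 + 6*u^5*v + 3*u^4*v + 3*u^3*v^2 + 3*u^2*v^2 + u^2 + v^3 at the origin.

A2

The Hessian of f at 0 is [[2, 0], [0, 0]] with rank 1, so corank 1. A Groebner basis of the Jacobian ideal J(f) in C{u,v} is {v^2, u}; counting standard monomials gives mu = 2. Corank 1: A-series; mu = 2 gives A_2.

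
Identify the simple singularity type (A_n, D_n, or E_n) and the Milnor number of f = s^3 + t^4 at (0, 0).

Type E_{6}, Milnor number mu = 6.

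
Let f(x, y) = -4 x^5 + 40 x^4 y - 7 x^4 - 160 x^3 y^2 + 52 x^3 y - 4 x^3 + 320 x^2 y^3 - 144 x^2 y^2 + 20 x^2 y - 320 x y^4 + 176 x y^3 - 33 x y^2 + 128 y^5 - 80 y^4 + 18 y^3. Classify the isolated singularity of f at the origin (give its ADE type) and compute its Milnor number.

Type D_5, Milnor number mu = 5.

The Hessian of f at 0 has rank 0. Corank 2; j^3 = -(x - 2*y)*(2*x - 3*y)^2 has shape L^2 M (L != M), so D-series; mu = 5 gives D_5.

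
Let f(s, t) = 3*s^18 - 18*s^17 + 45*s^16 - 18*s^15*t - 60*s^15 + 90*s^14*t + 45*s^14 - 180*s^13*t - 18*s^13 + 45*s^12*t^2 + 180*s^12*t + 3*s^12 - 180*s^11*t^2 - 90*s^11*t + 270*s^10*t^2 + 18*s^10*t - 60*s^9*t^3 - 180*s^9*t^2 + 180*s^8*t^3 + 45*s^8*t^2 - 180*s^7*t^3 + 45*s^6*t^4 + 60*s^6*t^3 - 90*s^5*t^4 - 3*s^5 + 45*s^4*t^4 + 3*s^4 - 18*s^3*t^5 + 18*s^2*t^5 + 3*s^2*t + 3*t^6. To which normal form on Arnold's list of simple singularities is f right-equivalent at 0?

The Hessian of f at 0 is [[0, 0], [0, 0]] with rank 0, so corank 2. A Groebner basis of the Jacobian ideal J(f) in C{s,t} is {s^2/6 + t^5, s^3, s*t}; counting standard monomials gives mu = 7. Corank 2; j^3 = 3*s^2*t has shape L^2 M (L != M), so D-series; mu = 7 gives D_7.

D_{7}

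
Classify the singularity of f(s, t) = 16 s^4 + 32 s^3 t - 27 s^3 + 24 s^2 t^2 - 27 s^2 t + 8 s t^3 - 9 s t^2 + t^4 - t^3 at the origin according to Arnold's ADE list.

The Hessian of f at 0 is [[0, 0], [0, 0]] with rank 0, so corank 2. A Groebner basis of the Jacobian ideal J(f) in C{s,t} is {t^4, s*t^2 + 7*t^3/18, s^2 + 2*s*t/3 + t^2/9}; counting standard monomials gives mu = 6. Corank 2; j^3 = -(3*s + t)^3 is a perfect cube, so E-series; the 4-jet and mu = 6 give E_6.

E_{6}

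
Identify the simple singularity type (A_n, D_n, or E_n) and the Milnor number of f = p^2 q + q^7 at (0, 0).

The Hessian of f at 0 has rank 0. Corank 2; j^3 = p^2*q has shape L^2 M (L != M), so D-series; mu = 8 gives D_8.

Type D_{8}, Milnor number mu = 8.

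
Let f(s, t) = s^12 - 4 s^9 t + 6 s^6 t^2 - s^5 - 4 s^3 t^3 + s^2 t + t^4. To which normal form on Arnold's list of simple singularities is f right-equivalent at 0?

The Hessian of f at 0 has rank 0. Corank 2; j^3 = s^2*t has shape L^2 M (L != M), so D-series; mu = 5 gives D_5.

D_{5}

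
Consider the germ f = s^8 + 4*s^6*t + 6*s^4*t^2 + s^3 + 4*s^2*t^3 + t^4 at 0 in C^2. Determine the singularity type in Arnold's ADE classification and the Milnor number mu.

The Hessian of f at 0 is [[0, 0], [0, 0]] with rank 0, so corank 2. A Groebner basis of the Jacobian ideal J(f) in C{s,t} is {t^3, s^2}; counting standard monomials gives mu = 6. Corank 2; j^3 = s^3 is a perfect cube, so E-series; the 4-jet and mu = 6 give E_6.

Type E_{6}, Milnor number mu = 6.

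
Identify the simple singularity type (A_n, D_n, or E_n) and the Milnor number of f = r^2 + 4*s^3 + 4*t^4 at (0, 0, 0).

Type E_{6}, Milnor number mu = 6.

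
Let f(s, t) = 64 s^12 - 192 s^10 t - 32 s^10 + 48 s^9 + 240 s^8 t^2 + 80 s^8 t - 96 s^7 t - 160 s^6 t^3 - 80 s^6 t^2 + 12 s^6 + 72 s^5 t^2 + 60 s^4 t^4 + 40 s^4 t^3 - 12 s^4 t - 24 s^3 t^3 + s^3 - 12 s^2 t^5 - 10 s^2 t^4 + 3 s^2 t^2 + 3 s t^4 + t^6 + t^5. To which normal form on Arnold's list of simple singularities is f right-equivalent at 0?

E_{8}

The Hessian of f at 0 has rank 0. Corank 2; j^3 = s^3 is a perfect cube, so E-series; the 5-jet and mu = 8 give E_8.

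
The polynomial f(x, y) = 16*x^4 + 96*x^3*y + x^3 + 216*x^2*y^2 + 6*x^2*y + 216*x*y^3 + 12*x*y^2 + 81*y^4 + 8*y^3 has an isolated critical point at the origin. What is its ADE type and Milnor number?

Type E_6, Milnor number mu = 6.

The Hessian of f at 0 has rank 0. Corank 2; j^3 = (x + 2*y)^3 is a perfect cube, so E-series; the 4-jet and mu = 6 give E_6.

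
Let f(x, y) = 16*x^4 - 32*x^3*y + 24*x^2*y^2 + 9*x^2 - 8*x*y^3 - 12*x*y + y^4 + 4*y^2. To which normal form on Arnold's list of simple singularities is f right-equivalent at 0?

A_3

The Hessian of f at 0 has rank 1. Corank 1: A-series; mu = 3 gives A_3.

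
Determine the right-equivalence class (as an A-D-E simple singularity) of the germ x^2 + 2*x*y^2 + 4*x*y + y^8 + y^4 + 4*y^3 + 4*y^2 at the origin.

A_{7}

The Hessian of f at 0 has rank 1. Corank 1: A-series; mu = 7 gives A_7.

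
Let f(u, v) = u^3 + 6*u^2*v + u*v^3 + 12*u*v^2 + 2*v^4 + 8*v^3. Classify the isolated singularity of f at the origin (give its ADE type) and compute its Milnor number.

The Hessian of f at 0 has rank 0. Corank 2; j^3 = (u + 2*v)^3 is a perfect cube, so E-series; the 4-jet and mu = 7 give E_7.

Type E7, Milnor number mu = 7.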